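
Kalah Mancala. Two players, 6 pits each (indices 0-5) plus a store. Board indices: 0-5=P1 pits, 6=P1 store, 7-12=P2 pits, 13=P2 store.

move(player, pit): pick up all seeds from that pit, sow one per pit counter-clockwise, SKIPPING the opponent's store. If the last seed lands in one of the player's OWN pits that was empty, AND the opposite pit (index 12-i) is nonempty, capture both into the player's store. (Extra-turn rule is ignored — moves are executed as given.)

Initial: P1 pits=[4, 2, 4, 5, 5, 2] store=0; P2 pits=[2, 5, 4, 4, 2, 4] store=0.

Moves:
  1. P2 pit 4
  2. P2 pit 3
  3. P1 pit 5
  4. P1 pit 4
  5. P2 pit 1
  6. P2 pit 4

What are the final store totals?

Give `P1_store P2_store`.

Answer: 2 4

Derivation:
Move 1: P2 pit4 -> P1=[4,2,4,5,5,2](0) P2=[2,5,4,4,0,5](1)
Move 2: P2 pit3 -> P1=[5,2,4,5,5,2](0) P2=[2,5,4,0,1,6](2)
Move 3: P1 pit5 -> P1=[5,2,4,5,5,0](1) P2=[3,5,4,0,1,6](2)
Move 4: P1 pit4 -> P1=[5,2,4,5,0,1](2) P2=[4,6,5,0,1,6](2)
Move 5: P2 pit1 -> P1=[6,2,4,5,0,1](2) P2=[4,0,6,1,2,7](3)
Move 6: P2 pit4 -> P1=[6,2,4,5,0,1](2) P2=[4,0,6,1,0,8](4)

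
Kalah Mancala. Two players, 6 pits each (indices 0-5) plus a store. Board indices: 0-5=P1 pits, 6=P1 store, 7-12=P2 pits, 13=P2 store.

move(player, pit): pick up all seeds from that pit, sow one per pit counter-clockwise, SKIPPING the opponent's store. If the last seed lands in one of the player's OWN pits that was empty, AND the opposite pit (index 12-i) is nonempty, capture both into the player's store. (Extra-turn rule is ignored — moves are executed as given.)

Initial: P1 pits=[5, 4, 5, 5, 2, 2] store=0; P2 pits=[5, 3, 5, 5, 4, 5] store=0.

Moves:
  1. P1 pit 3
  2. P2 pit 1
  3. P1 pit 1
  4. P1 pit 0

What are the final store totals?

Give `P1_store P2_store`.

Move 1: P1 pit3 -> P1=[5,4,5,0,3,3](1) P2=[6,4,5,5,4,5](0)
Move 2: P2 pit1 -> P1=[5,4,5,0,3,3](1) P2=[6,0,6,6,5,6](0)
Move 3: P1 pit1 -> P1=[5,0,6,1,4,4](1) P2=[6,0,6,6,5,6](0)
Move 4: P1 pit0 -> P1=[0,1,7,2,5,5](1) P2=[6,0,6,6,5,6](0)

Answer: 1 0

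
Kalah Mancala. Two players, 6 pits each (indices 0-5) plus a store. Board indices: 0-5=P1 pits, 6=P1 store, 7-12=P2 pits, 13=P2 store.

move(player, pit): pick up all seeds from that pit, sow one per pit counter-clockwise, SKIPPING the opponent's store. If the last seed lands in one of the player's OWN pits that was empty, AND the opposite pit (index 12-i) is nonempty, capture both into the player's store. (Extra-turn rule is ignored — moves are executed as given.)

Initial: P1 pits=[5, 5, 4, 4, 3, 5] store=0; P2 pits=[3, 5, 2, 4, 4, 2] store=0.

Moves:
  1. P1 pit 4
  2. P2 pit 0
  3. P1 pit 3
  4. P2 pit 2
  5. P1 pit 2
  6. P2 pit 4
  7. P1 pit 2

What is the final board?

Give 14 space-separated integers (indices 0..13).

Answer: 6 6 0 3 2 8 3 1 6 0 6 0 4 1

Derivation:
Move 1: P1 pit4 -> P1=[5,5,4,4,0,6](1) P2=[4,5,2,4,4,2](0)
Move 2: P2 pit0 -> P1=[5,5,4,4,0,6](1) P2=[0,6,3,5,5,2](0)
Move 3: P1 pit3 -> P1=[5,5,4,0,1,7](2) P2=[1,6,3,5,5,2](0)
Move 4: P2 pit2 -> P1=[5,5,4,0,1,7](2) P2=[1,6,0,6,6,3](0)
Move 5: P1 pit2 -> P1=[5,5,0,1,2,8](3) P2=[1,6,0,6,6,3](0)
Move 6: P2 pit4 -> P1=[6,6,1,2,2,8](3) P2=[1,6,0,6,0,4](1)
Move 7: P1 pit2 -> P1=[6,6,0,3,2,8](3) P2=[1,6,0,6,0,4](1)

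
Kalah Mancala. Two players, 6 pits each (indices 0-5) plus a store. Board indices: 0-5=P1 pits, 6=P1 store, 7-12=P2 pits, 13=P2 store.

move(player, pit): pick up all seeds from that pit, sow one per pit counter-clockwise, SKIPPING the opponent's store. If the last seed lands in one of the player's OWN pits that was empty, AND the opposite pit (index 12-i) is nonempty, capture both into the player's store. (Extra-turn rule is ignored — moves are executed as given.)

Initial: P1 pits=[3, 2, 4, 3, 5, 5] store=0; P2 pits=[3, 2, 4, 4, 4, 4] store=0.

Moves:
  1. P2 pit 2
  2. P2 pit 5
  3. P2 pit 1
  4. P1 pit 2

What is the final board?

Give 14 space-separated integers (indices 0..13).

Answer: 4 3 0 5 6 6 1 4 0 1 6 5 0 2

Derivation:
Move 1: P2 pit2 -> P1=[3,2,4,3,5,5](0) P2=[3,2,0,5,5,5](1)
Move 2: P2 pit5 -> P1=[4,3,5,4,5,5](0) P2=[3,2,0,5,5,0](2)
Move 3: P2 pit1 -> P1=[4,3,5,4,5,5](0) P2=[3,0,1,6,5,0](2)
Move 4: P1 pit2 -> P1=[4,3,0,5,6,6](1) P2=[4,0,1,6,5,0](2)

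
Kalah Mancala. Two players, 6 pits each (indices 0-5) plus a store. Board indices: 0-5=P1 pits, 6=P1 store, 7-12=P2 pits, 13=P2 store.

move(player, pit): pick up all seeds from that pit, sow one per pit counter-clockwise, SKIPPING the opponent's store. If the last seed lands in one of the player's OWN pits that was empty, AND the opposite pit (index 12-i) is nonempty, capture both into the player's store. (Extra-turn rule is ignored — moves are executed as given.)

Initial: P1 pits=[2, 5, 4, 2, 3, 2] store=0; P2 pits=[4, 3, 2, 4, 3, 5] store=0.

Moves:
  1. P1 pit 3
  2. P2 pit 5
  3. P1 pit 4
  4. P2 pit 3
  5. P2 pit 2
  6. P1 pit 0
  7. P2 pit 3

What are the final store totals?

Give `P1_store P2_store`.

Answer: 6 2

Derivation:
Move 1: P1 pit3 -> P1=[2,5,4,0,4,3](0) P2=[4,3,2,4,3,5](0)
Move 2: P2 pit5 -> P1=[3,6,5,1,4,3](0) P2=[4,3,2,4,3,0](1)
Move 3: P1 pit4 -> P1=[3,6,5,1,0,4](1) P2=[5,4,2,4,3,0](1)
Move 4: P2 pit3 -> P1=[4,6,5,1,0,4](1) P2=[5,4,2,0,4,1](2)
Move 5: P2 pit2 -> P1=[4,6,5,1,0,4](1) P2=[5,4,0,1,5,1](2)
Move 6: P1 pit0 -> P1=[0,7,6,2,0,4](6) P2=[5,0,0,1,5,1](2)
Move 7: P2 pit3 -> P1=[0,7,6,2,0,4](6) P2=[5,0,0,0,6,1](2)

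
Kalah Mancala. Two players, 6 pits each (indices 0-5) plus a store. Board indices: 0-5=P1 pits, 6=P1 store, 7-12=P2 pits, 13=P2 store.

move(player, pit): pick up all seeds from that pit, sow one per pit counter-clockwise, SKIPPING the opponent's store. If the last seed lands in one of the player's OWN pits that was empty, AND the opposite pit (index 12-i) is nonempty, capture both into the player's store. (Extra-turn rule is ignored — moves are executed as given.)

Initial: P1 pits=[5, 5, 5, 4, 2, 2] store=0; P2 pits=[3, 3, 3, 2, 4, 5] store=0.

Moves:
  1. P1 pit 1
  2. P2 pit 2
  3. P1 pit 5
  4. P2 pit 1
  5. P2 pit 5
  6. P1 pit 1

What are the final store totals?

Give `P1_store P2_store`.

Move 1: P1 pit1 -> P1=[5,0,6,5,3,3](1) P2=[3,3,3,2,4,5](0)
Move 2: P2 pit2 -> P1=[5,0,6,5,3,3](1) P2=[3,3,0,3,5,6](0)
Move 3: P1 pit5 -> P1=[5,0,6,5,3,0](2) P2=[4,4,0,3,5,6](0)
Move 4: P2 pit1 -> P1=[5,0,6,5,3,0](2) P2=[4,0,1,4,6,7](0)
Move 5: P2 pit5 -> P1=[6,1,7,6,4,1](2) P2=[4,0,1,4,6,0](1)
Move 6: P1 pit1 -> P1=[6,0,8,6,4,1](2) P2=[4,0,1,4,6,0](1)

Answer: 2 1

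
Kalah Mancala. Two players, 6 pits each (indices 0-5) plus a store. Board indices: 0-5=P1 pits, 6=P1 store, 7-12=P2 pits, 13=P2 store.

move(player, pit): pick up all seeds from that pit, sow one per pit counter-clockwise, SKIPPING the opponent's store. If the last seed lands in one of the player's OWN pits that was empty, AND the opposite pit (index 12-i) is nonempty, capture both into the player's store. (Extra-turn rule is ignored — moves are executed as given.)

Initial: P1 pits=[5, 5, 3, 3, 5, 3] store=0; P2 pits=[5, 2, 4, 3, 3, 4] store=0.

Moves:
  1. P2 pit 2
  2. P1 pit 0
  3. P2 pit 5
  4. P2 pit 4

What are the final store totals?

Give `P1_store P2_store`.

Move 1: P2 pit2 -> P1=[5,5,3,3,5,3](0) P2=[5,2,0,4,4,5](1)
Move 2: P1 pit0 -> P1=[0,6,4,4,6,4](0) P2=[5,2,0,4,4,5](1)
Move 3: P2 pit5 -> P1=[1,7,5,5,6,4](0) P2=[5,2,0,4,4,0](2)
Move 4: P2 pit4 -> P1=[2,8,5,5,6,4](0) P2=[5,2,0,4,0,1](3)

Answer: 0 3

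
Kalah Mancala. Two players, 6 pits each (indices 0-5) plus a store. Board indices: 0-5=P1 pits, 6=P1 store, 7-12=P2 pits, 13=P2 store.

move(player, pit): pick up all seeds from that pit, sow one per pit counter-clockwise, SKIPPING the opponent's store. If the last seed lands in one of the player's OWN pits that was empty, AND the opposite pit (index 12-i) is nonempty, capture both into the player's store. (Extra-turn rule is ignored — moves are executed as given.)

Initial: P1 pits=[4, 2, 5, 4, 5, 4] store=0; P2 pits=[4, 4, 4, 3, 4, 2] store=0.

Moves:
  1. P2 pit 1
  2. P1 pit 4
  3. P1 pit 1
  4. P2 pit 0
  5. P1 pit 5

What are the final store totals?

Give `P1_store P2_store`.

Move 1: P2 pit1 -> P1=[4,2,5,4,5,4](0) P2=[4,0,5,4,5,3](0)
Move 2: P1 pit4 -> P1=[4,2,5,4,0,5](1) P2=[5,1,6,4,5,3](0)
Move 3: P1 pit1 -> P1=[4,0,6,5,0,5](1) P2=[5,1,6,4,5,3](0)
Move 4: P2 pit0 -> P1=[4,0,6,5,0,5](1) P2=[0,2,7,5,6,4](0)
Move 5: P1 pit5 -> P1=[4,0,6,5,0,0](2) P2=[1,3,8,6,6,4](0)

Answer: 2 0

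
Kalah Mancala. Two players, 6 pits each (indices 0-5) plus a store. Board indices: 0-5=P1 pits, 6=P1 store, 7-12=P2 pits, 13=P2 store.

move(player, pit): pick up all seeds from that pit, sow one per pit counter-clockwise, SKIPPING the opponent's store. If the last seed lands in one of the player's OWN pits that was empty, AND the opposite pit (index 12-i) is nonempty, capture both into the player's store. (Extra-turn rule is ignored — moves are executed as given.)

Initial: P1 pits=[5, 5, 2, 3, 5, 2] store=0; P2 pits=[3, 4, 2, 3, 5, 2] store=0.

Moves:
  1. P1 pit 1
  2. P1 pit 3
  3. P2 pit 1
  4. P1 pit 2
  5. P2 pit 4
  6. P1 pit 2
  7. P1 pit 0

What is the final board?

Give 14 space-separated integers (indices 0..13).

Answer: 0 2 1 4 9 6 3 4 0 3 4 0 4 1

Derivation:
Move 1: P1 pit1 -> P1=[5,0,3,4,6,3](1) P2=[3,4,2,3,5,2](0)
Move 2: P1 pit3 -> P1=[5,0,3,0,7,4](2) P2=[4,4,2,3,5,2](0)
Move 3: P2 pit1 -> P1=[5,0,3,0,7,4](2) P2=[4,0,3,4,6,3](0)
Move 4: P1 pit2 -> P1=[5,0,0,1,8,5](2) P2=[4,0,3,4,6,3](0)
Move 5: P2 pit4 -> P1=[6,1,1,2,8,5](2) P2=[4,0,3,4,0,4](1)
Move 6: P1 pit2 -> P1=[6,1,0,3,8,5](2) P2=[4,0,3,4,0,4](1)
Move 7: P1 pit0 -> P1=[0,2,1,4,9,6](3) P2=[4,0,3,4,0,4](1)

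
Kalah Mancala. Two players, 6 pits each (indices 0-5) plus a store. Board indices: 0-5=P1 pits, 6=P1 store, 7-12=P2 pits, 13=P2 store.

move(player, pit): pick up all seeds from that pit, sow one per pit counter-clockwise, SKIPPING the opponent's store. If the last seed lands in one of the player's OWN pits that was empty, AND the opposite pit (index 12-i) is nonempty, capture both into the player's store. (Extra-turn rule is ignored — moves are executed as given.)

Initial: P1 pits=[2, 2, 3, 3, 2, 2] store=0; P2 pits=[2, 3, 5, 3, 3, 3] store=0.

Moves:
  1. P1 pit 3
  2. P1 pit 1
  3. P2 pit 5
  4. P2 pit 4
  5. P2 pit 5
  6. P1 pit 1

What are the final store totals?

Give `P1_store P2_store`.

Move 1: P1 pit3 -> P1=[2,2,3,0,3,3](1) P2=[2,3,5,3,3,3](0)
Move 2: P1 pit1 -> P1=[2,0,4,0,3,3](7) P2=[2,3,0,3,3,3](0)
Move 3: P2 pit5 -> P1=[3,1,4,0,3,3](7) P2=[2,3,0,3,3,0](1)
Move 4: P2 pit4 -> P1=[4,1,4,0,3,3](7) P2=[2,3,0,3,0,1](2)
Move 5: P2 pit5 -> P1=[4,1,4,0,3,3](7) P2=[2,3,0,3,0,0](3)
Move 6: P1 pit1 -> P1=[4,0,5,0,3,3](7) P2=[2,3,0,3,0,0](3)

Answer: 7 3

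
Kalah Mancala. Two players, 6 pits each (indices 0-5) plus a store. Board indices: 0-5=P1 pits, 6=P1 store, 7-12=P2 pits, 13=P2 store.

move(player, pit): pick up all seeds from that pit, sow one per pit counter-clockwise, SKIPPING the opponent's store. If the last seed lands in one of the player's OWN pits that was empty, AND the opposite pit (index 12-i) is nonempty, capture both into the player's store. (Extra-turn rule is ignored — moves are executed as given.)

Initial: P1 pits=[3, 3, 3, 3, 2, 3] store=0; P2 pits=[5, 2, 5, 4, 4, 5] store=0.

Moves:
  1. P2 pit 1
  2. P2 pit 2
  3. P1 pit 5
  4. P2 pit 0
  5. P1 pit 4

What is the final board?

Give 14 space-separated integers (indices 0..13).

Move 1: P2 pit1 -> P1=[3,3,3,3,2,3](0) P2=[5,0,6,5,4,5](0)
Move 2: P2 pit2 -> P1=[4,4,3,3,2,3](0) P2=[5,0,0,6,5,6](1)
Move 3: P1 pit5 -> P1=[4,4,3,3,2,0](1) P2=[6,1,0,6,5,6](1)
Move 4: P2 pit0 -> P1=[4,4,3,3,2,0](1) P2=[0,2,1,7,6,7](2)
Move 5: P1 pit4 -> P1=[4,4,3,3,0,1](2) P2=[0,2,1,7,6,7](2)

Answer: 4 4 3 3 0 1 2 0 2 1 7 6 7 2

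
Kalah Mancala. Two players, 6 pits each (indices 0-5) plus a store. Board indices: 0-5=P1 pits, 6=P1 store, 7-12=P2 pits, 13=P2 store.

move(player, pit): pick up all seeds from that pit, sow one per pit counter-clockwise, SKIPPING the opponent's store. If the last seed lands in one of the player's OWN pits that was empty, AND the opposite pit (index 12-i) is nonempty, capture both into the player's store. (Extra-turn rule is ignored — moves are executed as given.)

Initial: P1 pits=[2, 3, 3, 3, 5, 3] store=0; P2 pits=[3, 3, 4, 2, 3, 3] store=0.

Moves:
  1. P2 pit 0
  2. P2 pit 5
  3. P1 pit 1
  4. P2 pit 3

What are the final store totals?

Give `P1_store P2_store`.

Move 1: P2 pit0 -> P1=[2,3,3,3,5,3](0) P2=[0,4,5,3,3,3](0)
Move 2: P2 pit5 -> P1=[3,4,3,3,5,3](0) P2=[0,4,5,3,3,0](1)
Move 3: P1 pit1 -> P1=[3,0,4,4,6,4](0) P2=[0,4,5,3,3,0](1)
Move 4: P2 pit3 -> P1=[3,0,4,4,6,4](0) P2=[0,4,5,0,4,1](2)

Answer: 0 2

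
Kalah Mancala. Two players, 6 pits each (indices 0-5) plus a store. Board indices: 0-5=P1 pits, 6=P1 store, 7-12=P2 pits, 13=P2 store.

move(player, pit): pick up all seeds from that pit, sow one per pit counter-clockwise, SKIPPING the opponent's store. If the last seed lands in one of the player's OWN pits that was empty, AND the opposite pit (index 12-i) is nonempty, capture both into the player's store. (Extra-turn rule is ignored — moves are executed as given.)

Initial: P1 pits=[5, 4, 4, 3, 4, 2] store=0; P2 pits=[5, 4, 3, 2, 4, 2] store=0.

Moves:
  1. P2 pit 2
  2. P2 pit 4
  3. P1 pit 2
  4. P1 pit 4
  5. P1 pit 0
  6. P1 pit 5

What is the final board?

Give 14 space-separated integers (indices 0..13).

Answer: 0 6 1 5 1 0 4 8 6 2 4 0 4 1

Derivation:
Move 1: P2 pit2 -> P1=[5,4,4,3,4,2](0) P2=[5,4,0,3,5,3](0)
Move 2: P2 pit4 -> P1=[6,5,5,3,4,2](0) P2=[5,4,0,3,0,4](1)
Move 3: P1 pit2 -> P1=[6,5,0,4,5,3](1) P2=[6,4,0,3,0,4](1)
Move 4: P1 pit4 -> P1=[6,5,0,4,0,4](2) P2=[7,5,1,3,0,4](1)
Move 5: P1 pit0 -> P1=[0,6,1,5,1,5](3) P2=[7,5,1,3,0,4](1)
Move 6: P1 pit5 -> P1=[0,6,1,5,1,0](4) P2=[8,6,2,4,0,4](1)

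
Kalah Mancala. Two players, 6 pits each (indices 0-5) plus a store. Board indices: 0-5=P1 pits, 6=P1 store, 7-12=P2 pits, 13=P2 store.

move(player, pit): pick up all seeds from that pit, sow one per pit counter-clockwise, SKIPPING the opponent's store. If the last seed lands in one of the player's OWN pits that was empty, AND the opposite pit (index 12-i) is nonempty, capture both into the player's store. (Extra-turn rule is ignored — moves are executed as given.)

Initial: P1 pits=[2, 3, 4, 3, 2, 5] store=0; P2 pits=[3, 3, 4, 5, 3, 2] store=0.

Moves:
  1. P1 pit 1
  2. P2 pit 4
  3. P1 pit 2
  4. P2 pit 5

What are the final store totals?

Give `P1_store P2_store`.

Answer: 1 2

Derivation:
Move 1: P1 pit1 -> P1=[2,0,5,4,3,5](0) P2=[3,3,4,5,3,2](0)
Move 2: P2 pit4 -> P1=[3,0,5,4,3,5](0) P2=[3,3,4,5,0,3](1)
Move 3: P1 pit2 -> P1=[3,0,0,5,4,6](1) P2=[4,3,4,5,0,3](1)
Move 4: P2 pit5 -> P1=[4,1,0,5,4,6](1) P2=[4,3,4,5,0,0](2)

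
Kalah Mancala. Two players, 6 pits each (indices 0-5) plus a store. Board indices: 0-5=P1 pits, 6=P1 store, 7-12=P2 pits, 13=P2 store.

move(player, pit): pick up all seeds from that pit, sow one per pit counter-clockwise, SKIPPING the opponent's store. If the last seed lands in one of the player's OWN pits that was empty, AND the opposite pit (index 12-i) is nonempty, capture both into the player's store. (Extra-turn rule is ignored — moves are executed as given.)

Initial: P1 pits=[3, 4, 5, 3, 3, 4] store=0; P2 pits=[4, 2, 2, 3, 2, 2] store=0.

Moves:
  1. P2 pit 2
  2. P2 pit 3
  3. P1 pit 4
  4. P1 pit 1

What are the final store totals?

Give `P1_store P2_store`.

Answer: 1 1

Derivation:
Move 1: P2 pit2 -> P1=[3,4,5,3,3,4](0) P2=[4,2,0,4,3,2](0)
Move 2: P2 pit3 -> P1=[4,4,5,3,3,4](0) P2=[4,2,0,0,4,3](1)
Move 3: P1 pit4 -> P1=[4,4,5,3,0,5](1) P2=[5,2,0,0,4,3](1)
Move 4: P1 pit1 -> P1=[4,0,6,4,1,6](1) P2=[5,2,0,0,4,3](1)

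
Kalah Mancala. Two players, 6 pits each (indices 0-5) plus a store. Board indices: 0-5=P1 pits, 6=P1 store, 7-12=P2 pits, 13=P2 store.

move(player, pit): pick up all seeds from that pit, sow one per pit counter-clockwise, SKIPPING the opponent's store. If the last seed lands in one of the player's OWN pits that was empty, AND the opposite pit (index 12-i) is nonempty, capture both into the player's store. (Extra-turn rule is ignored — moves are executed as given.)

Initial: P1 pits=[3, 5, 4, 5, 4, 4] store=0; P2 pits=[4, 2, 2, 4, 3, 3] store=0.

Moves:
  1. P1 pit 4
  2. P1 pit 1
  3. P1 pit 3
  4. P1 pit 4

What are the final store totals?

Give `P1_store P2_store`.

Answer: 4 0

Derivation:
Move 1: P1 pit4 -> P1=[3,5,4,5,0,5](1) P2=[5,3,2,4,3,3](0)
Move 2: P1 pit1 -> P1=[3,0,5,6,1,6](2) P2=[5,3,2,4,3,3](0)
Move 3: P1 pit3 -> P1=[3,0,5,0,2,7](3) P2=[6,4,3,4,3,3](0)
Move 4: P1 pit4 -> P1=[3,0,5,0,0,8](4) P2=[6,4,3,4,3,3](0)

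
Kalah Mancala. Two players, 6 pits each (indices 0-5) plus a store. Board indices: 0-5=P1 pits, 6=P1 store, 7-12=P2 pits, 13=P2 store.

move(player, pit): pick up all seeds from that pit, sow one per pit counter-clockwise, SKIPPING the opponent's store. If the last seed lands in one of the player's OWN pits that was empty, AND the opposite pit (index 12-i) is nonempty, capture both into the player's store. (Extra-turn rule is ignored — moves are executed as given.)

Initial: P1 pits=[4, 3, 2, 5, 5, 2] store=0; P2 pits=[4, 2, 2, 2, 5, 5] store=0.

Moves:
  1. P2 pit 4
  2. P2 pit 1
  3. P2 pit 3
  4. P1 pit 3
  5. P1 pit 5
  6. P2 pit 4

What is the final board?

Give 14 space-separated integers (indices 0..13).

Move 1: P2 pit4 -> P1=[5,4,3,5,5,2](0) P2=[4,2,2,2,0,6](1)
Move 2: P2 pit1 -> P1=[5,4,3,5,5,2](0) P2=[4,0,3,3,0,6](1)
Move 3: P2 pit3 -> P1=[5,4,3,5,5,2](0) P2=[4,0,3,0,1,7](2)
Move 4: P1 pit3 -> P1=[5,4,3,0,6,3](1) P2=[5,1,3,0,1,7](2)
Move 5: P1 pit5 -> P1=[5,4,3,0,6,0](2) P2=[6,2,3,0,1,7](2)
Move 6: P2 pit4 -> P1=[5,4,3,0,6,0](2) P2=[6,2,3,0,0,8](2)

Answer: 5 4 3 0 6 0 2 6 2 3 0 0 8 2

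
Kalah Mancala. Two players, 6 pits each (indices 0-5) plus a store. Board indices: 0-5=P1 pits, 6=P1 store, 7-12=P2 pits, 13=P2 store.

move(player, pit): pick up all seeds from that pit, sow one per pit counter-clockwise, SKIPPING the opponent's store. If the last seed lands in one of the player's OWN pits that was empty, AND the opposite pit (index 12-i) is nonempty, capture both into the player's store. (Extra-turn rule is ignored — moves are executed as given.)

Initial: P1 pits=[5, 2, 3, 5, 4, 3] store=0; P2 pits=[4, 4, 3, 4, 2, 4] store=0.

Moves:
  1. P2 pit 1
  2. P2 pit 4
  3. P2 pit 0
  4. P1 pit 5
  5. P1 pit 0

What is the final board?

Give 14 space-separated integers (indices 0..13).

Move 1: P2 pit1 -> P1=[5,2,3,5,4,3](0) P2=[4,0,4,5,3,5](0)
Move 2: P2 pit4 -> P1=[6,2,3,5,4,3](0) P2=[4,0,4,5,0,6](1)
Move 3: P2 pit0 -> P1=[6,0,3,5,4,3](0) P2=[0,1,5,6,0,6](4)
Move 4: P1 pit5 -> P1=[6,0,3,5,4,0](1) P2=[1,2,5,6,0,6](4)
Move 5: P1 pit0 -> P1=[0,1,4,6,5,1](2) P2=[1,2,5,6,0,6](4)

Answer: 0 1 4 6 5 1 2 1 2 5 6 0 6 4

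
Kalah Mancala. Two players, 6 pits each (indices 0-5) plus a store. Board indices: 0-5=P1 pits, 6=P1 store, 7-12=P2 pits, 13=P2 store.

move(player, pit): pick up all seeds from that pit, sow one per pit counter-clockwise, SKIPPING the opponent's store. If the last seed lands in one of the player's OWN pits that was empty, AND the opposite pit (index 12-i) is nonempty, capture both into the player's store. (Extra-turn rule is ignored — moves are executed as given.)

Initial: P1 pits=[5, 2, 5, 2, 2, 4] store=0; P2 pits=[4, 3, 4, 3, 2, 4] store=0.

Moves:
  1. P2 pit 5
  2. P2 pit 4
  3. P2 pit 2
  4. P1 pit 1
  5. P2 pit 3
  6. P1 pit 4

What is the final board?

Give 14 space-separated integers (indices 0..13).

Move 1: P2 pit5 -> P1=[6,3,6,2,2,4](0) P2=[4,3,4,3,2,0](1)
Move 2: P2 pit4 -> P1=[6,3,6,2,2,4](0) P2=[4,3,4,3,0,1](2)
Move 3: P2 pit2 -> P1=[6,3,6,2,2,4](0) P2=[4,3,0,4,1,2](3)
Move 4: P1 pit1 -> P1=[6,0,7,3,3,4](0) P2=[4,3,0,4,1,2](3)
Move 5: P2 pit3 -> P1=[7,0,7,3,3,4](0) P2=[4,3,0,0,2,3](4)
Move 6: P1 pit4 -> P1=[7,0,7,3,0,5](1) P2=[5,3,0,0,2,3](4)

Answer: 7 0 7 3 0 5 1 5 3 0 0 2 3 4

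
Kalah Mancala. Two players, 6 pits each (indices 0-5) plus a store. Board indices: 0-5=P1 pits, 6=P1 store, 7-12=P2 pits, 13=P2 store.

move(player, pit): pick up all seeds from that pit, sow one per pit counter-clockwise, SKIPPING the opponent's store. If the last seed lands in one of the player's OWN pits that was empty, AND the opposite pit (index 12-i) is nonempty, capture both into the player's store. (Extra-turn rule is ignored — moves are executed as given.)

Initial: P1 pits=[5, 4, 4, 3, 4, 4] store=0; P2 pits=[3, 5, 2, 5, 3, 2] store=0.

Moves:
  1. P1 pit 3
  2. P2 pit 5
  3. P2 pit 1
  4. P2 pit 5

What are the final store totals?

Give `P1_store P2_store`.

Answer: 1 3

Derivation:
Move 1: P1 pit3 -> P1=[5,4,4,0,5,5](1) P2=[3,5,2,5,3,2](0)
Move 2: P2 pit5 -> P1=[6,4,4,0,5,5](1) P2=[3,5,2,5,3,0](1)
Move 3: P2 pit1 -> P1=[6,4,4,0,5,5](1) P2=[3,0,3,6,4,1](2)
Move 4: P2 pit5 -> P1=[6,4,4,0,5,5](1) P2=[3,0,3,6,4,0](3)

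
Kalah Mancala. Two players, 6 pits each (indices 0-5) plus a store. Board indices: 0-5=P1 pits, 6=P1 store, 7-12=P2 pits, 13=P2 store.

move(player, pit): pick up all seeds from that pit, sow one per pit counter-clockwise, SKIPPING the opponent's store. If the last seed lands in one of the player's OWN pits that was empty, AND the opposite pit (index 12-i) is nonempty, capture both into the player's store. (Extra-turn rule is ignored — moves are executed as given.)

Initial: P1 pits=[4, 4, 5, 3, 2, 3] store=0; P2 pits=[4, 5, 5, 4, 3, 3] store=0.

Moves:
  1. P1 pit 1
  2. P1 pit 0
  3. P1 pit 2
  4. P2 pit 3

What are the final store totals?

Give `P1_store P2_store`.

Move 1: P1 pit1 -> P1=[4,0,6,4,3,4](0) P2=[4,5,5,4,3,3](0)
Move 2: P1 pit0 -> P1=[0,1,7,5,4,4](0) P2=[4,5,5,4,3,3](0)
Move 3: P1 pit2 -> P1=[0,1,0,6,5,5](1) P2=[5,6,6,4,3,3](0)
Move 4: P2 pit3 -> P1=[1,1,0,6,5,5](1) P2=[5,6,6,0,4,4](1)

Answer: 1 1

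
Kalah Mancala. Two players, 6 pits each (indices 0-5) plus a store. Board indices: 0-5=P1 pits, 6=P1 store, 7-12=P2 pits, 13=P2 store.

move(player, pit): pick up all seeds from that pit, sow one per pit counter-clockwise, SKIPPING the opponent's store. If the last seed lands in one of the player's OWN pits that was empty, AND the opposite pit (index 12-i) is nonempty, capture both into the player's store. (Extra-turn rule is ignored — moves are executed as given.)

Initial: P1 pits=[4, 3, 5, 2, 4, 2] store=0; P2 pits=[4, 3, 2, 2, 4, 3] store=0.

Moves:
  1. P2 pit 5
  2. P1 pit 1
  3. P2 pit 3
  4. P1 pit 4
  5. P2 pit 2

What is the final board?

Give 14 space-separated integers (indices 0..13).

Move 1: P2 pit5 -> P1=[5,4,5,2,4,2](0) P2=[4,3,2,2,4,0](1)
Move 2: P1 pit1 -> P1=[5,0,6,3,5,3](0) P2=[4,3,2,2,4,0](1)
Move 3: P2 pit3 -> P1=[0,0,6,3,5,3](0) P2=[4,3,2,0,5,0](7)
Move 4: P1 pit4 -> P1=[0,0,6,3,0,4](1) P2=[5,4,3,0,5,0](7)
Move 5: P2 pit2 -> P1=[0,0,6,3,0,4](1) P2=[5,4,0,1,6,1](7)

Answer: 0 0 6 3 0 4 1 5 4 0 1 6 1 7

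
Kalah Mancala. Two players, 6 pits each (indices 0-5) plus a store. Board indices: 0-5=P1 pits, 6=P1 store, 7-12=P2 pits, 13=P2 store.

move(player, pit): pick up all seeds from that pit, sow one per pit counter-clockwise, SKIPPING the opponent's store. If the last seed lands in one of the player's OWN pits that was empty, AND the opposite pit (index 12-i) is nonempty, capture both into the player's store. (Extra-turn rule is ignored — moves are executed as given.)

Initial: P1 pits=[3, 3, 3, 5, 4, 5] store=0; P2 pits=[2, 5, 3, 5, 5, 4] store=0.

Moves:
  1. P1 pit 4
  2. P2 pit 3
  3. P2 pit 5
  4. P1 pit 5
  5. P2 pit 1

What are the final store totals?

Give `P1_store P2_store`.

Move 1: P1 pit4 -> P1=[3,3,3,5,0,6](1) P2=[3,6,3,5,5,4](0)
Move 2: P2 pit3 -> P1=[4,4,3,5,0,6](1) P2=[3,6,3,0,6,5](1)
Move 3: P2 pit5 -> P1=[5,5,4,6,0,6](1) P2=[3,6,3,0,6,0](2)
Move 4: P1 pit5 -> P1=[5,5,4,6,0,0](2) P2=[4,7,4,1,7,0](2)
Move 5: P2 pit1 -> P1=[6,6,4,6,0,0](2) P2=[4,0,5,2,8,1](3)

Answer: 2 3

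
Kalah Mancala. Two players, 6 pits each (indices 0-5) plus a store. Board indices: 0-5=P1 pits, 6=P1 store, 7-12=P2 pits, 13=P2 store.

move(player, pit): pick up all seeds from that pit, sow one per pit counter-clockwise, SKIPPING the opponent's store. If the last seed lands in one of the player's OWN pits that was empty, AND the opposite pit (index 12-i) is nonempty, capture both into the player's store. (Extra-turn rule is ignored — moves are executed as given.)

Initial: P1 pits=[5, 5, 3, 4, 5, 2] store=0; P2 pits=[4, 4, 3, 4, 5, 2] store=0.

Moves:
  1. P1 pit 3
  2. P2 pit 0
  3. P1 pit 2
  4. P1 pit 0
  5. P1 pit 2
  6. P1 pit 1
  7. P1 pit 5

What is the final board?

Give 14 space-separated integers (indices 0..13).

Answer: 0 0 1 4 9 0 3 2 6 5 6 7 3 0

Derivation:
Move 1: P1 pit3 -> P1=[5,5,3,0,6,3](1) P2=[5,4,3,4,5,2](0)
Move 2: P2 pit0 -> P1=[5,5,3,0,6,3](1) P2=[0,5,4,5,6,3](0)
Move 3: P1 pit2 -> P1=[5,5,0,1,7,4](1) P2=[0,5,4,5,6,3](0)
Move 4: P1 pit0 -> P1=[0,6,1,2,8,5](1) P2=[0,5,4,5,6,3](0)
Move 5: P1 pit2 -> P1=[0,6,0,3,8,5](1) P2=[0,5,4,5,6,3](0)
Move 6: P1 pit1 -> P1=[0,0,1,4,9,6](2) P2=[1,5,4,5,6,3](0)
Move 7: P1 pit5 -> P1=[0,0,1,4,9,0](3) P2=[2,6,5,6,7,3](0)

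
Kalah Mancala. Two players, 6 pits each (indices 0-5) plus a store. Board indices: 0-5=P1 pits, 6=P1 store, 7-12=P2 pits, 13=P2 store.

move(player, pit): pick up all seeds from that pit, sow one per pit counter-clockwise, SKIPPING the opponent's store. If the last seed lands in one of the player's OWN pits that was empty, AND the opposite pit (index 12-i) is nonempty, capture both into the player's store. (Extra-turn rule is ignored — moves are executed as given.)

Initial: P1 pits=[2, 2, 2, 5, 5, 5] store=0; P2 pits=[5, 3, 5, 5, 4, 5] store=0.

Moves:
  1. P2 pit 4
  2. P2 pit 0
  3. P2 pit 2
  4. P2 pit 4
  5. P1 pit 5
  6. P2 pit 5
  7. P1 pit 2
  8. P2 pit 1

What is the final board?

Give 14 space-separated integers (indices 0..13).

Move 1: P2 pit4 -> P1=[3,3,2,5,5,5](0) P2=[5,3,5,5,0,6](1)
Move 2: P2 pit0 -> P1=[3,3,2,5,5,5](0) P2=[0,4,6,6,1,7](1)
Move 3: P2 pit2 -> P1=[4,4,2,5,5,5](0) P2=[0,4,0,7,2,8](2)
Move 4: P2 pit4 -> P1=[4,4,2,5,5,5](0) P2=[0,4,0,7,0,9](3)
Move 5: P1 pit5 -> P1=[4,4,2,5,5,0](1) P2=[1,5,1,8,0,9](3)
Move 6: P2 pit5 -> P1=[5,5,3,6,6,1](1) P2=[2,6,1,8,0,0](4)
Move 7: P1 pit2 -> P1=[5,5,0,7,7,2](1) P2=[2,6,1,8,0,0](4)
Move 8: P2 pit1 -> P1=[6,5,0,7,7,2](1) P2=[2,0,2,9,1,1](5)

Answer: 6 5 0 7 7 2 1 2 0 2 9 1 1 5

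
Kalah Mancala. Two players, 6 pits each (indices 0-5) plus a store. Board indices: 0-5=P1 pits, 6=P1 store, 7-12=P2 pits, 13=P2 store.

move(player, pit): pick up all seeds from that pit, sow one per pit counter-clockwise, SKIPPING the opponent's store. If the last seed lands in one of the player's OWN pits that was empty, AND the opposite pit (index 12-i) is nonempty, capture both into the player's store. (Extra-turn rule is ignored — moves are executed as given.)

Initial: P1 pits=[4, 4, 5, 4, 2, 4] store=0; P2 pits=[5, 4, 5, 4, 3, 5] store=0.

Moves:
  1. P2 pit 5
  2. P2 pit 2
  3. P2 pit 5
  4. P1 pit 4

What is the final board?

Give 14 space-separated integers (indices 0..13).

Move 1: P2 pit5 -> P1=[5,5,6,5,2,4](0) P2=[5,4,5,4,3,0](1)
Move 2: P2 pit2 -> P1=[6,5,6,5,2,4](0) P2=[5,4,0,5,4,1](2)
Move 3: P2 pit5 -> P1=[6,5,6,5,2,4](0) P2=[5,4,0,5,4,0](3)
Move 4: P1 pit4 -> P1=[6,5,6,5,0,5](1) P2=[5,4,0,5,4,0](3)

Answer: 6 5 6 5 0 5 1 5 4 0 5 4 0 3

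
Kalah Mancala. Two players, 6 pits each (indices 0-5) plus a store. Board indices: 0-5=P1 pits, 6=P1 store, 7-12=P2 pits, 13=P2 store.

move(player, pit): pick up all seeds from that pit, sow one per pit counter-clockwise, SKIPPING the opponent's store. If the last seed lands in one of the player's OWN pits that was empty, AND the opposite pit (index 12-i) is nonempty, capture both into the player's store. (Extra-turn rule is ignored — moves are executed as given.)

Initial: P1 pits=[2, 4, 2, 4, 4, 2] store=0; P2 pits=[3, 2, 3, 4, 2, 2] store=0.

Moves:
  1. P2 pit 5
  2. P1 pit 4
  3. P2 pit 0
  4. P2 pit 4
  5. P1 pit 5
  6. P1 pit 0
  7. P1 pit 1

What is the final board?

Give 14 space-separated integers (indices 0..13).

Move 1: P2 pit5 -> P1=[3,4,2,4,4,2](0) P2=[3,2,3,4,2,0](1)
Move 2: P1 pit4 -> P1=[3,4,2,4,0,3](1) P2=[4,3,3,4,2,0](1)
Move 3: P2 pit0 -> P1=[3,4,2,4,0,3](1) P2=[0,4,4,5,3,0](1)
Move 4: P2 pit4 -> P1=[4,4,2,4,0,3](1) P2=[0,4,4,5,0,1](2)
Move 5: P1 pit5 -> P1=[4,4,2,4,0,0](2) P2=[1,5,4,5,0,1](2)
Move 6: P1 pit0 -> P1=[0,5,3,5,0,0](8) P2=[1,0,4,5,0,1](2)
Move 7: P1 pit1 -> P1=[0,0,4,6,1,1](9) P2=[1,0,4,5,0,1](2)

Answer: 0 0 4 6 1 1 9 1 0 4 5 0 1 2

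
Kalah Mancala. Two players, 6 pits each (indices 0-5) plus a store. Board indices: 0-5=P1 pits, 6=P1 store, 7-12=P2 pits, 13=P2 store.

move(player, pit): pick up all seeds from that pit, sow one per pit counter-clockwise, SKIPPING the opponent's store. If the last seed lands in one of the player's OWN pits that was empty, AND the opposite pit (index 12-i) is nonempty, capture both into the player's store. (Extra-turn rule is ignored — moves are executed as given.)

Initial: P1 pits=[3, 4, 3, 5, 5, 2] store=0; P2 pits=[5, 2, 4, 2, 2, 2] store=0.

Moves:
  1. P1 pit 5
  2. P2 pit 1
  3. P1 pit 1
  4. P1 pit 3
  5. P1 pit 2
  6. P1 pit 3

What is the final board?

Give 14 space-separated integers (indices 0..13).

Move 1: P1 pit5 -> P1=[3,4,3,5,5,0](1) P2=[6,2,4,2,2,2](0)
Move 2: P2 pit1 -> P1=[3,4,3,5,5,0](1) P2=[6,0,5,3,2,2](0)
Move 3: P1 pit1 -> P1=[3,0,4,6,6,0](8) P2=[0,0,5,3,2,2](0)
Move 4: P1 pit3 -> P1=[3,0,4,0,7,1](9) P2=[1,1,6,3,2,2](0)
Move 5: P1 pit2 -> P1=[3,0,0,1,8,2](10) P2=[1,1,6,3,2,2](0)
Move 6: P1 pit3 -> P1=[3,0,0,0,9,2](10) P2=[1,1,6,3,2,2](0)

Answer: 3 0 0 0 9 2 10 1 1 6 3 2 2 0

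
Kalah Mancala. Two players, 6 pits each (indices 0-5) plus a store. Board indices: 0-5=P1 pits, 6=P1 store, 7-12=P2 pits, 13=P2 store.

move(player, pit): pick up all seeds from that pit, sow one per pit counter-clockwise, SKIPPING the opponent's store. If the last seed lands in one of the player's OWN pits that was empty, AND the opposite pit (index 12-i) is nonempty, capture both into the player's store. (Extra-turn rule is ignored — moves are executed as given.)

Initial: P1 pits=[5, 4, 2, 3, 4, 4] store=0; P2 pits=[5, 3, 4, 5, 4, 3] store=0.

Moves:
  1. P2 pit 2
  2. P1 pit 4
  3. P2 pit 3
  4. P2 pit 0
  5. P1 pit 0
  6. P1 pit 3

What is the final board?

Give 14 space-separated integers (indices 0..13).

Answer: 0 6 4 0 2 7 3 1 5 1 1 7 6 3

Derivation:
Move 1: P2 pit2 -> P1=[5,4,2,3,4,4](0) P2=[5,3,0,6,5,4](1)
Move 2: P1 pit4 -> P1=[5,4,2,3,0,5](1) P2=[6,4,0,6,5,4](1)
Move 3: P2 pit3 -> P1=[6,5,3,3,0,5](1) P2=[6,4,0,0,6,5](2)
Move 4: P2 pit0 -> P1=[6,5,3,3,0,5](1) P2=[0,5,1,1,7,6](3)
Move 5: P1 pit0 -> P1=[0,6,4,4,1,6](2) P2=[0,5,1,1,7,6](3)
Move 6: P1 pit3 -> P1=[0,6,4,0,2,7](3) P2=[1,5,1,1,7,6](3)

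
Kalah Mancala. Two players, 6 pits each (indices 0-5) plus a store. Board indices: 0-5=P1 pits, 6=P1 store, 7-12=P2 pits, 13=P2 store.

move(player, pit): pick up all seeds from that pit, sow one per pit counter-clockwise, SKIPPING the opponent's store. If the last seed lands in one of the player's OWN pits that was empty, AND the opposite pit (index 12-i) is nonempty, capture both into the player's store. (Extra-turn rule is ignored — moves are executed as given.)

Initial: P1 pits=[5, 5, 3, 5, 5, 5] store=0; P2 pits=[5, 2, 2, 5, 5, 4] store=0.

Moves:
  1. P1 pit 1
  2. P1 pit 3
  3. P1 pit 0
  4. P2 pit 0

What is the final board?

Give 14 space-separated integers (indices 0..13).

Answer: 0 1 5 1 8 8 2 0 4 4 6 6 5 1

Derivation:
Move 1: P1 pit1 -> P1=[5,0,4,6,6,6](1) P2=[5,2,2,5,5,4](0)
Move 2: P1 pit3 -> P1=[5,0,4,0,7,7](2) P2=[6,3,3,5,5,4](0)
Move 3: P1 pit0 -> P1=[0,1,5,1,8,8](2) P2=[6,3,3,5,5,4](0)
Move 4: P2 pit0 -> P1=[0,1,5,1,8,8](2) P2=[0,4,4,6,6,5](1)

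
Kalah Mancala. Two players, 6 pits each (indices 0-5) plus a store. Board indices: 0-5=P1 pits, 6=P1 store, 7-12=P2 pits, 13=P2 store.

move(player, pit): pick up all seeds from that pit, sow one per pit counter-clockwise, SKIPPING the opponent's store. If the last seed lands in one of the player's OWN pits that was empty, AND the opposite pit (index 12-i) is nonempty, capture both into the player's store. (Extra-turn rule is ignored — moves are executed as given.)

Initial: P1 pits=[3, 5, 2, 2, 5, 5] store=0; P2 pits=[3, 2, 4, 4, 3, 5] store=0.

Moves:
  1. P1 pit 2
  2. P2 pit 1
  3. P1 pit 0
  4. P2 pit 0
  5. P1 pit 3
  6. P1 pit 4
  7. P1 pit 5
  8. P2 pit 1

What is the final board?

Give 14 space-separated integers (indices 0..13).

Move 1: P1 pit2 -> P1=[3,5,0,3,6,5](0) P2=[3,2,4,4,3,5](0)
Move 2: P2 pit1 -> P1=[3,5,0,3,6,5](0) P2=[3,0,5,5,3,5](0)
Move 3: P1 pit0 -> P1=[0,6,1,4,6,5](0) P2=[3,0,5,5,3,5](0)
Move 4: P2 pit0 -> P1=[0,6,1,4,6,5](0) P2=[0,1,6,6,3,5](0)
Move 5: P1 pit3 -> P1=[0,6,1,0,7,6](1) P2=[1,1,6,6,3,5](0)
Move 6: P1 pit4 -> P1=[0,6,1,0,0,7](2) P2=[2,2,7,7,4,5](0)
Move 7: P1 pit5 -> P1=[0,6,1,0,0,0](3) P2=[3,3,8,8,5,6](0)
Move 8: P2 pit1 -> P1=[0,6,1,0,0,0](3) P2=[3,0,9,9,6,6](0)

Answer: 0 6 1 0 0 0 3 3 0 9 9 6 6 0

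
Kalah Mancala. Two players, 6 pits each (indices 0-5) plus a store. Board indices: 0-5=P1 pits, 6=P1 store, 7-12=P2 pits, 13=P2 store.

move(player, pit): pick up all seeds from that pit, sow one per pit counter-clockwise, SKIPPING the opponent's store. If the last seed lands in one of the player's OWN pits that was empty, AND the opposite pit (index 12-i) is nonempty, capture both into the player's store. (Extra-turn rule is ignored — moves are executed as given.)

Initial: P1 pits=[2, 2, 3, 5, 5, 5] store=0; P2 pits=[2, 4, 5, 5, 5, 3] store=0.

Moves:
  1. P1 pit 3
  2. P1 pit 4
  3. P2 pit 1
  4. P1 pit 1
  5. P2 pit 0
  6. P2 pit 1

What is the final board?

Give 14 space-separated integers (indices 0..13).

Move 1: P1 pit3 -> P1=[2,2,3,0,6,6](1) P2=[3,5,5,5,5,3](0)
Move 2: P1 pit4 -> P1=[2,2,3,0,0,7](2) P2=[4,6,6,6,5,3](0)
Move 3: P2 pit1 -> P1=[3,2,3,0,0,7](2) P2=[4,0,7,7,6,4](1)
Move 4: P1 pit1 -> P1=[3,0,4,0,0,7](10) P2=[4,0,0,7,6,4](1)
Move 5: P2 pit0 -> P1=[3,0,4,0,0,7](10) P2=[0,1,1,8,7,4](1)
Move 6: P2 pit1 -> P1=[3,0,4,0,0,7](10) P2=[0,0,2,8,7,4](1)

Answer: 3 0 4 0 0 7 10 0 0 2 8 7 4 1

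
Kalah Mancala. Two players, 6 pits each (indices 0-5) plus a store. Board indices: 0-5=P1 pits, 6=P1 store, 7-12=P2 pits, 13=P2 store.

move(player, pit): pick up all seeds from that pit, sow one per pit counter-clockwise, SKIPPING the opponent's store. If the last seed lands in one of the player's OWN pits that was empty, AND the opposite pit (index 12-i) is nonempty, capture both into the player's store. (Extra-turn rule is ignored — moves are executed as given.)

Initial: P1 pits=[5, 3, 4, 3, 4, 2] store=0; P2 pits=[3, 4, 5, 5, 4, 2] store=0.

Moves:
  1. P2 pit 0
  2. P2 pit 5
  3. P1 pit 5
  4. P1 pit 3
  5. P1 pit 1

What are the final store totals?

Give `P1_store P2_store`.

Answer: 2 1

Derivation:
Move 1: P2 pit0 -> P1=[5,3,4,3,4,2](0) P2=[0,5,6,6,4,2](0)
Move 2: P2 pit5 -> P1=[6,3,4,3,4,2](0) P2=[0,5,6,6,4,0](1)
Move 3: P1 pit5 -> P1=[6,3,4,3,4,0](1) P2=[1,5,6,6,4,0](1)
Move 4: P1 pit3 -> P1=[6,3,4,0,5,1](2) P2=[1,5,6,6,4,0](1)
Move 5: P1 pit1 -> P1=[6,0,5,1,6,1](2) P2=[1,5,6,6,4,0](1)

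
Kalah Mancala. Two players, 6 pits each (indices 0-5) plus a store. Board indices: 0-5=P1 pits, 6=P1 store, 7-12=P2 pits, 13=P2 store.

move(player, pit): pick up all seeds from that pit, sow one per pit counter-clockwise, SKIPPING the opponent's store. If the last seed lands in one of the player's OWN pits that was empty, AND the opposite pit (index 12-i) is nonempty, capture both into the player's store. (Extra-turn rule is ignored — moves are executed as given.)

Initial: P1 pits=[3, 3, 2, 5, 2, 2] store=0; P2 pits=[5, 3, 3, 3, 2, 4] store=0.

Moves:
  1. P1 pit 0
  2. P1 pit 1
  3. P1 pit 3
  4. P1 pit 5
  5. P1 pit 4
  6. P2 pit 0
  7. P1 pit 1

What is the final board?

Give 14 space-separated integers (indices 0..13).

Answer: 1 0 5 0 0 1 3 0 7 6 5 3 5 1

Derivation:
Move 1: P1 pit0 -> P1=[0,4,3,6,2,2](0) P2=[5,3,3,3,2,4](0)
Move 2: P1 pit1 -> P1=[0,0,4,7,3,3](0) P2=[5,3,3,3,2,4](0)
Move 3: P1 pit3 -> P1=[0,0,4,0,4,4](1) P2=[6,4,4,4,2,4](0)
Move 4: P1 pit5 -> P1=[0,0,4,0,4,0](2) P2=[7,5,5,4,2,4](0)
Move 5: P1 pit4 -> P1=[0,0,4,0,0,1](3) P2=[8,6,5,4,2,4](0)
Move 6: P2 pit0 -> P1=[1,1,4,0,0,1](3) P2=[0,7,6,5,3,5](1)
Move 7: P1 pit1 -> P1=[1,0,5,0,0,1](3) P2=[0,7,6,5,3,5](1)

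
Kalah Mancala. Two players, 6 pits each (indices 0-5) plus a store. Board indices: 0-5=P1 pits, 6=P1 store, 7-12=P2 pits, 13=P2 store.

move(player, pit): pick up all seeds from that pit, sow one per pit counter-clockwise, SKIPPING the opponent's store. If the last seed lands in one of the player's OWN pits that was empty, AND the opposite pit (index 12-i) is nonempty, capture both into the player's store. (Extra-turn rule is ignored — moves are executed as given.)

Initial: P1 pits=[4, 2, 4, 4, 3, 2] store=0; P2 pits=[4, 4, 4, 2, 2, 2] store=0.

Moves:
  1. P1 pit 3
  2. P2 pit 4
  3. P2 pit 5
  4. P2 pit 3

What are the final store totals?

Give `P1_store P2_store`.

Answer: 1 8

Derivation:
Move 1: P1 pit3 -> P1=[4,2,4,0,4,3](1) P2=[5,4,4,2,2,2](0)
Move 2: P2 pit4 -> P1=[4,2,4,0,4,3](1) P2=[5,4,4,2,0,3](1)
Move 3: P2 pit5 -> P1=[5,3,4,0,4,3](1) P2=[5,4,4,2,0,0](2)
Move 4: P2 pit3 -> P1=[0,3,4,0,4,3](1) P2=[5,4,4,0,1,0](8)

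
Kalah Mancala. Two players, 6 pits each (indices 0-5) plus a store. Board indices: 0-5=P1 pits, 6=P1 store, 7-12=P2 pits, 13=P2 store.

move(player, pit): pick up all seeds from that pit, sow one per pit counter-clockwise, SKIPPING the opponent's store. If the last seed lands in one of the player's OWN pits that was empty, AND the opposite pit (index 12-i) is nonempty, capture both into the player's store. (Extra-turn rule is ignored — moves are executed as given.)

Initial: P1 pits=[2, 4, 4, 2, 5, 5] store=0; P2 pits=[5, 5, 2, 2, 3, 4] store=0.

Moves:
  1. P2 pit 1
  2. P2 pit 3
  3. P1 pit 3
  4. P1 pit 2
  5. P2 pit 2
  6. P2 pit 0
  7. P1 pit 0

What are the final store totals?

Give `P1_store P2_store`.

Answer: 4 2

Derivation:
Move 1: P2 pit1 -> P1=[2,4,4,2,5,5](0) P2=[5,0,3,3,4,5](1)
Move 2: P2 pit3 -> P1=[2,4,4,2,5,5](0) P2=[5,0,3,0,5,6](2)
Move 3: P1 pit3 -> P1=[2,4,4,0,6,6](0) P2=[5,0,3,0,5,6](2)
Move 4: P1 pit2 -> P1=[2,4,0,1,7,7](1) P2=[5,0,3,0,5,6](2)
Move 5: P2 pit2 -> P1=[2,4,0,1,7,7](1) P2=[5,0,0,1,6,7](2)
Move 6: P2 pit0 -> P1=[2,4,0,1,7,7](1) P2=[0,1,1,2,7,8](2)
Move 7: P1 pit0 -> P1=[0,5,0,1,7,7](4) P2=[0,1,1,0,7,8](2)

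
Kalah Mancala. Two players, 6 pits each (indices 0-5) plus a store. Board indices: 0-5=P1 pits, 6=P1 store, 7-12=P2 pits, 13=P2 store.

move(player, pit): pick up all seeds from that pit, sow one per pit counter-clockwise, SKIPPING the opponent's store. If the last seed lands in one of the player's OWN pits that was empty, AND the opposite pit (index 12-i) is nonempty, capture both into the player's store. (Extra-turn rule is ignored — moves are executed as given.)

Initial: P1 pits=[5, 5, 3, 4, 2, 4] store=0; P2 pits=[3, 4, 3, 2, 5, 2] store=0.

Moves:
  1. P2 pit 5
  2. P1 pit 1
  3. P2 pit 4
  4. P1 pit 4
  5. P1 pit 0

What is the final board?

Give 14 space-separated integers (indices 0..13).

Answer: 0 2 6 6 1 7 3 5 4 3 2 0 1 2

Derivation:
Move 1: P2 pit5 -> P1=[6,5,3,4,2,4](0) P2=[3,4,3,2,5,0](1)
Move 2: P1 pit1 -> P1=[6,0,4,5,3,5](1) P2=[3,4,3,2,5,0](1)
Move 3: P2 pit4 -> P1=[7,1,5,5,3,5](1) P2=[3,4,3,2,0,1](2)
Move 4: P1 pit4 -> P1=[7,1,5,5,0,6](2) P2=[4,4,3,2,0,1](2)
Move 5: P1 pit0 -> P1=[0,2,6,6,1,7](3) P2=[5,4,3,2,0,1](2)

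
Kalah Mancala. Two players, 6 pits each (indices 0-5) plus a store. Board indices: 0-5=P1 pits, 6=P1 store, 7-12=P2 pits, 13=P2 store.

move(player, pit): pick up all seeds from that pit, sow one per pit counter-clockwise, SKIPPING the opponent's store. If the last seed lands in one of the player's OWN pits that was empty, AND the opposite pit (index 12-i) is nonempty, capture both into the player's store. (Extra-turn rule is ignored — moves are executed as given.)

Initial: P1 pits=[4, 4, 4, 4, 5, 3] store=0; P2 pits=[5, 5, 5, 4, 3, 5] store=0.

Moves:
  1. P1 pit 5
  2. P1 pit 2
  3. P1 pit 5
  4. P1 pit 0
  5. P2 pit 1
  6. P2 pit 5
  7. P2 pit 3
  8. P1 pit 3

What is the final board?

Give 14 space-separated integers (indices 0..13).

Move 1: P1 pit5 -> P1=[4,4,4,4,5,0](1) P2=[6,6,5,4,3,5](0)
Move 2: P1 pit2 -> P1=[4,4,0,5,6,1](2) P2=[6,6,5,4,3,5](0)
Move 3: P1 pit5 -> P1=[4,4,0,5,6,0](3) P2=[6,6,5,4,3,5](0)
Move 4: P1 pit0 -> P1=[0,5,1,6,7,0](3) P2=[6,6,5,4,3,5](0)
Move 5: P2 pit1 -> P1=[1,5,1,6,7,0](3) P2=[6,0,6,5,4,6](1)
Move 6: P2 pit5 -> P1=[2,6,2,7,8,0](3) P2=[6,0,6,5,4,0](2)
Move 7: P2 pit3 -> P1=[3,7,2,7,8,0](3) P2=[6,0,6,0,5,1](3)
Move 8: P1 pit3 -> P1=[3,7,2,0,9,1](4) P2=[7,1,7,1,5,1](3)

Answer: 3 7 2 0 9 1 4 7 1 7 1 5 1 3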